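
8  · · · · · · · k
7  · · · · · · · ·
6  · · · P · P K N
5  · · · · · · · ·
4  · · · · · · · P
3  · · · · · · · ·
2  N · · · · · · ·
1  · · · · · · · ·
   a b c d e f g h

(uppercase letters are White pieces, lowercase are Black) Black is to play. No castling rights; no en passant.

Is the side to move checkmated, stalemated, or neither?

stalemate

Black to move; black king on h8.
In check: no.
King squares — g7: attacked by Pf6; h7: attacked by Kg6; g8: attacked by Nh6.
Legal moves for Black: none.
Not in check and no legal moves → stalemate.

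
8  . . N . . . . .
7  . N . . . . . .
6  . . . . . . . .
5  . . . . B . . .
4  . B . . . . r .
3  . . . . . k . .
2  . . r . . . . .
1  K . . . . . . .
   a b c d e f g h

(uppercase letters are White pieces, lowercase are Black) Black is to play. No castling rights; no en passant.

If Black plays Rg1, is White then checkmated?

After Rg1: white king on a1; in check: yes, from the black rook on g1.
White has 1 legal reply: Be1.
In check but a legal move exists → not checkmate.

no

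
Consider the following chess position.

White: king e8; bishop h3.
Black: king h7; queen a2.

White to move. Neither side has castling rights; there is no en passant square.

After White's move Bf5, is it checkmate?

After Bf5: black king on h7; in check: yes, from the white bishop on f5.
Black has 4 legal replies: Kh8, Kg8, Kg7, Kh6.
In check but a legal move exists → not checkmate.

no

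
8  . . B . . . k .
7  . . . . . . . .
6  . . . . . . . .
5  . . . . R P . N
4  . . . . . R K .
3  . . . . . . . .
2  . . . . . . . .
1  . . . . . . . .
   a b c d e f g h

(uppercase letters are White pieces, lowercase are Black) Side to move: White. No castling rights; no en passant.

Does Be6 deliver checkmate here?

no

After Be6: black king on g8; in check: yes, from the white bishop on e6.
Black has 3 legal replies: Kh8, Kf8, Kh7.
In check but a legal move exists → not checkmate.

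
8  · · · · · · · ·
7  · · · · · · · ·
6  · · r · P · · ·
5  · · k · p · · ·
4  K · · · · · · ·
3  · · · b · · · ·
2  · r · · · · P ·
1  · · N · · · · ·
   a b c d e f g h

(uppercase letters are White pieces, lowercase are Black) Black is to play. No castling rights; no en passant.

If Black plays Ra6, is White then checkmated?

yes

After Ra6: white king on a4; in check: yes, from the black rook on a6.
King squares — a3: attacked by Ra6; b3: attacked by Rb2; b4: attacked by Rb2; a5: attacked by Ra6; b5: attacked by Rb2.
White has no legal moves → checkmate.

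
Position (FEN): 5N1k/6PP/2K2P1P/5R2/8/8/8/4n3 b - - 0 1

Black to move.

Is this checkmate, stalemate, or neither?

Black to move; black king on h8.
In check: yes, from the white pawn on g7.
King squares — g7: attacked by Pf6; h7: attacked by Nf8; g8: attacked by Ph7.
Legal moves for Black: none.
In check with no legal moves → checkmate.

checkmate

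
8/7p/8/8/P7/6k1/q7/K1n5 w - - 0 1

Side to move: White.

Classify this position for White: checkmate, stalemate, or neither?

White to move; white king on a1.
In check: yes, from the black queen on a2.
King squares — b1: attacked by Qa2; a2: attacked by Nc1; b2: attacked by Qa2.
Legal moves for White: none.
In check with no legal moves → checkmate.

checkmate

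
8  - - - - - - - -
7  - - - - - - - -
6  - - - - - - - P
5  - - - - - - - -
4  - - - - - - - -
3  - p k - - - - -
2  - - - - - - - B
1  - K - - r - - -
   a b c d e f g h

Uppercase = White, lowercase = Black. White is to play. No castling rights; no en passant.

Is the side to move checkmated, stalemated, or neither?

White to move; white king on b1.
In check: yes, from the black rook on e1.
King squares — a1: attacked by Re1; c1: attacked by Re1; a2: attacked by Pb3; b2: attacked by Kc3; c2: attacked by Pb3.
Legal moves for White: none.
In check with no legal moves → checkmate.

checkmate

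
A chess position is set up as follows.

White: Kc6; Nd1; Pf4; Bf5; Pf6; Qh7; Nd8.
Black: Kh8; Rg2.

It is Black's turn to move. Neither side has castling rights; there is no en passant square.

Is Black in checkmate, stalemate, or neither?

Black to move; black king on h8.
In check: yes, from the white queen on h7.
King squares — g7: attacked by Pf6; h7: attacked by Bf5; g8: attacked by Qh7.
Legal moves for Black: none.
In check with no legal moves → checkmate.

checkmate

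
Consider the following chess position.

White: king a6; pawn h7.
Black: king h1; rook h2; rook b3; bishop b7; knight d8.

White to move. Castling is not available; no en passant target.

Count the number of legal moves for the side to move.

White to move; king on a6.
In check: yes, from the black bishop on b7.
Legal moves: Ka7, Ka5.
Count: 2.

2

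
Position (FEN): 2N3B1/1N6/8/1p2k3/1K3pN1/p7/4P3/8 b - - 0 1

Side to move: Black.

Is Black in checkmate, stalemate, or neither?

neither

Black to move; black king on e5.
In check: yes, from the white knight on g4.
Legal moves for Black: Kf5, Ke4, Kd4.
Black is in check but has 3 legal moves → neither.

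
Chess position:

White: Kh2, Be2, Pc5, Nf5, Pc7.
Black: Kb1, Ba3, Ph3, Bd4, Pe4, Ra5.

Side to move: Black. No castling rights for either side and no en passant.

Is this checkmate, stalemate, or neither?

Black to move; black king on b1.
In check: no.
Legal moves for Black include: Ra8, Ra7, Ra6, Rxc5, Rb5, Ra4, Bh8, Bg7, Bf6, Be5+, Bdxc5, Be3, Bc3, Bf2, Bdb2, Bg1+, Ba1, Baxc5, ... (list truncated; more exist).
Black has legal moves and is not in check → neither.

neither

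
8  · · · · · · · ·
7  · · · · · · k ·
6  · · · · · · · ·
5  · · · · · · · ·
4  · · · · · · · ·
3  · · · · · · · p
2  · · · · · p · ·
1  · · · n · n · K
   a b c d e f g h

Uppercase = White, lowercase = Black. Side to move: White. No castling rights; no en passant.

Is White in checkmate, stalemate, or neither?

stalemate

White to move; white king on h1.
In check: no.
King squares — g1: attacked by Pf2; g2: attacked by Ph3; h2: attacked by Nf1.
Legal moves for White: none.
Not in check and no legal moves → stalemate.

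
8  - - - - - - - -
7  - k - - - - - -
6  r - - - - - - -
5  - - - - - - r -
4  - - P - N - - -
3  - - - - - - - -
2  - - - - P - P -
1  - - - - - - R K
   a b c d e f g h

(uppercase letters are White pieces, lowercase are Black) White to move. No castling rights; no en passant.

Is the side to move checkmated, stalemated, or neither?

neither

White to move; white king on h1.
In check: no.
Legal moves for White include: Nf6, Nd6+, Nxg5, Nc5+, Ng3, Nc3, Nf2, Nd2, Kh2, Rf1, Re1, Rd1, Rc1, Rb1+, Ra1, c5, g3, e3, ... (list truncated; more exist).
White has legal moves and is not in check → neither.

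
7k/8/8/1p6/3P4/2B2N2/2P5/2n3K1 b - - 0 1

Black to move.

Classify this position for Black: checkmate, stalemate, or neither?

Black to move; black king on h8.
In check: no.
Legal moves for Black: Kg8, Kh7, Kg7, Nd3, Nb3, Ne2+, Na2, b4.
Black has 8 legal moves and is not in check → neither.

neither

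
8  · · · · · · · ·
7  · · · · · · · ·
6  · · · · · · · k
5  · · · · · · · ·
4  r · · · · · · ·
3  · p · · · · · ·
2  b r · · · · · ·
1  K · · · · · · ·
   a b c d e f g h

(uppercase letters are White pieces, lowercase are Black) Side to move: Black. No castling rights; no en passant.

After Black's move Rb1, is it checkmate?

After Rb1: white king on a1; in check: yes, from the black rook on b1.
King squares — b1: attacked by Ba2; a2: attacked by Pb3; b2: attacked by Rb1.
White has no legal moves → checkmate.

yes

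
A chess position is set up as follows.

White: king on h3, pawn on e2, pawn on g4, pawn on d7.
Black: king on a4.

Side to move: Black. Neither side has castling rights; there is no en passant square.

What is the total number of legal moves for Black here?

Black to move; king on a4.
In check: no.
Legal moves: Kb5, Ka5, Kb4, Kb3, Ka3.
Count: 5.

5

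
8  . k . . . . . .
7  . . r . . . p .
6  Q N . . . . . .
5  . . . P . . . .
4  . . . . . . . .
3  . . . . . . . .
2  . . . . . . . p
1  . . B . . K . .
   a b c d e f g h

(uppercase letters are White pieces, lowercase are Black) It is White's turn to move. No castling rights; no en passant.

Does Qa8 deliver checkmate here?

yes

After Qa8: black king on b8; in check: yes, from the white queen on a8.
King squares — a7: attacked by Qa8; b7: attacked by Qa8; c7: own rook; a8: attacked by Nb6; c8: attacked by Nb6.
Black has no legal moves → checkmate.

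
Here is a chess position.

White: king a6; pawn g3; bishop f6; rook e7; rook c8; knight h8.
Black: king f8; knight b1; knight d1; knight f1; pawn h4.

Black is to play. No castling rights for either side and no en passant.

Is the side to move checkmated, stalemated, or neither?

Black to move; black king on f8.
In check: yes, from the white rook on c8.
King squares — e7: attacked by Bf6; f7: attacked by Re7; g7: attacked by Bf6; e8: attacked by Re7; g8: attacked by Rc8.
Legal moves for Black: none.
In check with no legal moves → checkmate.

checkmate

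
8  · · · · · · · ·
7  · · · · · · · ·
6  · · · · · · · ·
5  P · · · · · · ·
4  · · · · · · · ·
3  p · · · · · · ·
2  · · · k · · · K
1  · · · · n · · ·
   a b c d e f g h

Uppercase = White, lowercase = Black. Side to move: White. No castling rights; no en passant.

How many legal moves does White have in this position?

5

White to move; king on h2.
In check: no.
Legal moves: Kh3, Kg3, Kh1, Kg1, a6.
Count: 5.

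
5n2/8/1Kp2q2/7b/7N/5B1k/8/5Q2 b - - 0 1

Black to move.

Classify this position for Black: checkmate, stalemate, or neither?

neither

Black to move; black king on h3.
In check: yes, from the white queen on f1.
Legal moves for Black: Kxh4, Kg3, Kh2.
Black is in check but has 3 legal moves → neither.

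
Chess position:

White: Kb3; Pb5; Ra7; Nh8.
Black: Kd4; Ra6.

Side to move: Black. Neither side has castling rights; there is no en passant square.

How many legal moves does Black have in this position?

Black to move; king on d4.
In check: no.
Legal moves: Rxa7, Rh6, Rg6, Rf6, Re6, Rd6, Rc6, Rb6, Ra5, Ra4, Ra3+, Ra2, Ra1, Ke5, Kd5, Kc5, Ke4, Ke3, Kd3.
Count: 19.

19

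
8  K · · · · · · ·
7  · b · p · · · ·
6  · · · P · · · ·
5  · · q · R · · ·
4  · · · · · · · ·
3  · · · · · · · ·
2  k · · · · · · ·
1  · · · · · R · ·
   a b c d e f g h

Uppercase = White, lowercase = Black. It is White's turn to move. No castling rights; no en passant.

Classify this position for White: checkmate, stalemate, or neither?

White to move; white king on a8.
In check: yes, from the black bishop on b7.
Legal moves for White: Kb8, Kxb7.
White is in check but has 2 legal moves → neither.

neither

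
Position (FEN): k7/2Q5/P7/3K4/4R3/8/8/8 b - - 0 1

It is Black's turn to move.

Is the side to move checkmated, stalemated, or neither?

Black to move; black king on a8.
In check: no.
King squares — a7: attacked by Qc7; b7: attacked by Pa6; b8: attacked by Qc7.
Legal moves for Black: none.
Not in check and no legal moves → stalemate.

stalemate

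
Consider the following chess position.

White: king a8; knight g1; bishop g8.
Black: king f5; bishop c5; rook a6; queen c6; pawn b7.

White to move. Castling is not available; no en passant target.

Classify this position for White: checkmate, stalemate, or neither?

White to move; white king on a8.
In check: yes, from the black rook on a6.
Legal moves for White: Kb8.
White is in check but has 1 legal move → neither.

neither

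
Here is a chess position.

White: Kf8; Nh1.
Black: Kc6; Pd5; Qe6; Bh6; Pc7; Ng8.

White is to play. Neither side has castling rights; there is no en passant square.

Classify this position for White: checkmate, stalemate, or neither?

White to move; white king on f8.
In check: yes, from the black bishop on h6.
King squares — e7: attacked by Qe6; f7: attacked by Qe6; g7: attacked by Bh6; e8: attacked by Qe6; g8: attacked by Qe6.
Legal moves for White: none.
In check with no legal moves → checkmate.

checkmate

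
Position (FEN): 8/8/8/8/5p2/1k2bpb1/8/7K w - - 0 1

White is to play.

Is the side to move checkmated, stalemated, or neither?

stalemate

White to move; white king on h1.
In check: no.
King squares — g1: attacked by Be3; g2: attacked by Pf3; h2: attacked by Bg3.
Legal moves for White: none.
Not in check and no legal moves → stalemate.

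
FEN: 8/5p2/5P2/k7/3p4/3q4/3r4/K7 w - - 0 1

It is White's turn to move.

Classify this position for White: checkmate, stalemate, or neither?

stalemate

White to move; white king on a1.
In check: no.
King squares — b1: attacked by Qd3; a2: attacked by Rd2; b2: attacked by Rd2.
Legal moves for White: none.
Not in check and no legal moves → stalemate.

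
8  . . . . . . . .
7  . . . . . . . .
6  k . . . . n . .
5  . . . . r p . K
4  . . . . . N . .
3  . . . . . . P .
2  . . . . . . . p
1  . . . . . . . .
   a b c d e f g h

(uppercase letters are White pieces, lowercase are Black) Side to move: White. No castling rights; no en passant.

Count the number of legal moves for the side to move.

White to move; king on h5.
In check: yes, from the black knight on f6.
Legal moves: Kh6, Kg6, Kg5, Kh4.
Count: 4.

4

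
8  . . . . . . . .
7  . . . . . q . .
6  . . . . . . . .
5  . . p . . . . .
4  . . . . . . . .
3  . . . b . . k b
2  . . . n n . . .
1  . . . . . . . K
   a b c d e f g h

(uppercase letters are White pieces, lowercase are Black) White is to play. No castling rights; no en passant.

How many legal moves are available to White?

White to move; king on h1.
In check: no.
Legal moves: none.
Count: 0.

0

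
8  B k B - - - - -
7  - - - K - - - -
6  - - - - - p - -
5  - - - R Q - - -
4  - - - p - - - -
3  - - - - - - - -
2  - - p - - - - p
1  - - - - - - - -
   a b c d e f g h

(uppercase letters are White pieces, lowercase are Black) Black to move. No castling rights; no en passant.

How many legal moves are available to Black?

3

Black to move; king on b8.
In check: yes, from the white queen on e5.
Legal moves: Kxa8, Ka7, fxe5.
Count: 3.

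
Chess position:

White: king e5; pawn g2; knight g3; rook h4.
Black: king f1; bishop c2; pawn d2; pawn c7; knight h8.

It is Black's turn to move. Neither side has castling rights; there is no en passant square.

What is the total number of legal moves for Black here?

4

Black to move; king on f1.
In check: yes, from the white knight on g3.
Legal moves: Kxg2, Kf2, Kg1, Ke1.
Count: 4.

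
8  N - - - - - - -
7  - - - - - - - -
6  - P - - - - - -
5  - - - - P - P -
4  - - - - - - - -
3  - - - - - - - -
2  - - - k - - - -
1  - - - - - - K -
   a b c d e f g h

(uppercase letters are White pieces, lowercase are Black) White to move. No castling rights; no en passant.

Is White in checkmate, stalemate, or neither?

neither

White to move; white king on g1.
In check: no.
Legal moves for White: Nc7, Kh2, Kg2, Kf2, Kh1, Kf1, b7, g6, e6.
White has 9 legal moves and is not in check → neither.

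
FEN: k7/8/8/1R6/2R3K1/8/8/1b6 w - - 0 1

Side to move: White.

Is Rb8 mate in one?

After Rb8: black king on a8; in check: yes, from the white rook on b8.
Black has 2 legal replies: Kxb8, Ka7.
In check but a legal move exists → not checkmate.

no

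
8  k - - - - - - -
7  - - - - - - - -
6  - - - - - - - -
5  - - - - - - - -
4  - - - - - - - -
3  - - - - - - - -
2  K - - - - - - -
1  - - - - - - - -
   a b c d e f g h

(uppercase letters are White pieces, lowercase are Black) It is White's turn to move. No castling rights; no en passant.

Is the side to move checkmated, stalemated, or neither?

neither

White to move; white king on a2.
In check: no.
Legal moves for White: Kb3, Ka3, Kb2, Kb1, Ka1.
White has 5 legal moves and is not in check → neither.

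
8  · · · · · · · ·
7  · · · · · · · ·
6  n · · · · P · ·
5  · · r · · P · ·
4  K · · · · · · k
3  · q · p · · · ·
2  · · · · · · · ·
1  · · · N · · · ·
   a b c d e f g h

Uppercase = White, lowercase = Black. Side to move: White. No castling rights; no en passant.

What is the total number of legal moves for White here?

1

White to move; king on a4.
In check: yes, from the black queen on b3.
Legal moves: Kxb3.
Count: 1.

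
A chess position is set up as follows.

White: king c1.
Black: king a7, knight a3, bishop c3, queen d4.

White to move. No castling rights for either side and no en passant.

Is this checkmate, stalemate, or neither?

stalemate

White to move; white king on c1.
In check: no.
King squares — b1: attacked by Na3; d1: attacked by Qd4; b2: attacked by Bc3; c2: attacked by Na3; d2: attacked by Bc3.
Legal moves for White: none.
Not in check and no legal moves → stalemate.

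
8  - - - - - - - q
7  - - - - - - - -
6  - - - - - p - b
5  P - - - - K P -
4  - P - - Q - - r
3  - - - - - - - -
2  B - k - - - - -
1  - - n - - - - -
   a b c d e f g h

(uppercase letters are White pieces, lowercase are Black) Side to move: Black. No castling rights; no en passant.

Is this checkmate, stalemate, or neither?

neither

Black to move; black king on c2.
In check: yes, from the white queen on e4.
Legal moves for Black: Kc3, Kd2, Kb2, Kd1, Rxe4, Nd3.
Black is in check but has 6 legal moves → neither.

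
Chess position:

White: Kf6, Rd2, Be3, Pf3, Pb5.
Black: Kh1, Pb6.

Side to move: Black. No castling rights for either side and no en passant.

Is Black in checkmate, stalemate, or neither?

stalemate

Black to move; black king on h1.
In check: no.
King squares — g1: attacked by Be3; g2: attacked by Rd2; h2: attacked by Rd2.
Legal moves for Black: none.
Not in check and no legal moves → stalemate.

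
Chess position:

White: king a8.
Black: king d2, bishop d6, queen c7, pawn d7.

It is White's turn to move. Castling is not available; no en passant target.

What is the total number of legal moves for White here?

White to move; king on a8.
In check: no.
Legal moves: none.
Count: 0.

0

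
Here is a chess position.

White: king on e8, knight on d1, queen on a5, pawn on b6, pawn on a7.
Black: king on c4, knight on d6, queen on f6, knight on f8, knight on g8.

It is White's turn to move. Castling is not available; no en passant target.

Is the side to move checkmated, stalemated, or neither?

checkmate

White to move; white king on e8.
In check: yes, from the black knight on d6.
King squares — d7: attacked by Nf8; e7: attacked by Qf6; f7: attacked by Nd6; d8: attacked by Qf6; f8: attacked by Qf6.
Legal moves for White: none.
In check with no legal moves → checkmate.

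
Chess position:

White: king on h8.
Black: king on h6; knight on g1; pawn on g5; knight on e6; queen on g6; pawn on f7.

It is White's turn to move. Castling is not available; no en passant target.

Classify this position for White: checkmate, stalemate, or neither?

White to move; white king on h8.
In check: no.
King squares — g7: attacked by Ne6; h7: attacked by Qg6; g8: attacked by Qg6.
Legal moves for White: none.
Not in check and no legal moves → stalemate.

stalemate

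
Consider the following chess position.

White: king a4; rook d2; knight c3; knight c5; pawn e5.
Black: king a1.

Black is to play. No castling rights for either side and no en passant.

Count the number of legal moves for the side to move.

0

Black to move; king on a1.
In check: no.
Legal moves: none.
Count: 0.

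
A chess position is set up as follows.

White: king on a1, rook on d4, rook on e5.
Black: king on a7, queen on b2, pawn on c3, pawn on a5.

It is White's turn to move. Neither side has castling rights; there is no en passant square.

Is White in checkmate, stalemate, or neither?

White to move; white king on a1.
In check: yes, from the black queen on b2.
King squares — b1: attacked by Qb2; a2: attacked by Qb2; b2: attacked by Pc3.
Legal moves for White: none.
In check with no legal moves → checkmate.

checkmate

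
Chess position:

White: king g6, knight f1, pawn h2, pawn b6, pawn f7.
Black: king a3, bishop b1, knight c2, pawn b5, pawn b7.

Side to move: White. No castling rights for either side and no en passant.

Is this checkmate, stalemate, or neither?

neither

White to move; white king on g6.
In check: no.
Legal moves for White: Kh7, Kg7, Kh6, Kf6, Kh5, Kg5, Kf5, Ng3, Ne3, Nd2, f8=Q+, f8=R, f8=B+, f8=N, h3, h4.
White has 16 legal moves and is not in check → neither.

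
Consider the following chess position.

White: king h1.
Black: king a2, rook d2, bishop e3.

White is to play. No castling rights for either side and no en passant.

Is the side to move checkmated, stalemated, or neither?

stalemate

White to move; white king on h1.
In check: no.
King squares — g1: attacked by Be3; g2: attacked by Rd2; h2: attacked by Rd2.
Legal moves for White: none.
Not in check and no legal moves → stalemate.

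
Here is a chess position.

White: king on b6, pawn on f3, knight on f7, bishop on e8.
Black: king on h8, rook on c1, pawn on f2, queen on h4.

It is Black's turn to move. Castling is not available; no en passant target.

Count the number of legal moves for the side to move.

3

Black to move; king on h8.
In check: yes, from the white knight on f7.
Legal moves: Kg8, Kh7, Kg7.
Count: 3.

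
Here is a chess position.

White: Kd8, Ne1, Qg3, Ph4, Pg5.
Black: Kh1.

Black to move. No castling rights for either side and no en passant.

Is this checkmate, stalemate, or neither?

stalemate

Black to move; black king on h1.
In check: no.
King squares — g1: attacked by Qg3; g2: attacked by Ne1; h2: attacked by Qg3.
Legal moves for Black: none.
Not in check and no legal moves → stalemate.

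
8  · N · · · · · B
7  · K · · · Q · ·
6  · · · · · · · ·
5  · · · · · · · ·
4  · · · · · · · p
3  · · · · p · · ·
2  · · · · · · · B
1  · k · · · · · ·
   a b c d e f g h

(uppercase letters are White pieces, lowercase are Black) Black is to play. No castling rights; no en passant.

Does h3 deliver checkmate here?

no

After h3: white king on b7; in check: no.
White is not in check, so this cannot be checkmate.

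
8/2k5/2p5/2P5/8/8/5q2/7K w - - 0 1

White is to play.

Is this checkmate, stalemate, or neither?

White to move; white king on h1.
In check: no.
King squares — g1: attacked by Qf2; g2: attacked by Qf2; h2: attacked by Qf2.
Legal moves for White: none.
Not in check and no legal moves → stalemate.

stalemate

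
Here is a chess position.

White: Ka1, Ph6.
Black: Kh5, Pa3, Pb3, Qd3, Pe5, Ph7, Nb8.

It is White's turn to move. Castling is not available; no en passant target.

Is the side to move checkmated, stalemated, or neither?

White to move; white king on a1.
In check: no.
King squares — b1: attacked by Qd3; a2: attacked by Pb3; b2: attacked by Pa3.
Legal moves for White: none.
Not in check and no legal moves → stalemate.

stalemate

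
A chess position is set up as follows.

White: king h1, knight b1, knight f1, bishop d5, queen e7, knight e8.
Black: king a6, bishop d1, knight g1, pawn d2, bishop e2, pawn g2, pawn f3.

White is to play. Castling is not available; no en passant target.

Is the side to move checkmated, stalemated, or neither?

White to move; white king on h1.
In check: yes, from the black pawn on g2.
King squares — g1: available; g2: attacked by Pf3; h2: available.
Legal moves for White: Kh2, Kxg1.
White is in check but has 2 legal moves → neither.

neither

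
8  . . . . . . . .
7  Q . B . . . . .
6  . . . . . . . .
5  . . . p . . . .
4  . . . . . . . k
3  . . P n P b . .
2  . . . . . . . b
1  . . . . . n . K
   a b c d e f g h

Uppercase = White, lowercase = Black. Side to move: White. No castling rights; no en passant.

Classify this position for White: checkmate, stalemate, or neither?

White to move; white king on h1.
In check: yes, from the black bishop on f3.
King squares — g1: attacked by Bh2; g2: attacked by Bf3; h2: attacked by Nf1.
Legal moves for White: none.
In check with no legal moves → checkmate.

checkmate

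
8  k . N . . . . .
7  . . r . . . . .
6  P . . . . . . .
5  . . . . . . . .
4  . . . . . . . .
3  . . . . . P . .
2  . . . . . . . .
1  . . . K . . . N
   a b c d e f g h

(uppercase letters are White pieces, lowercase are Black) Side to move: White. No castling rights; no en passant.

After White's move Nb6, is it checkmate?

After Nb6: black king on a8; in check: yes, from the white knight on b6.
Black has 2 legal replies: Kb8, Ka7.
In check but a legal move exists → not checkmate.

no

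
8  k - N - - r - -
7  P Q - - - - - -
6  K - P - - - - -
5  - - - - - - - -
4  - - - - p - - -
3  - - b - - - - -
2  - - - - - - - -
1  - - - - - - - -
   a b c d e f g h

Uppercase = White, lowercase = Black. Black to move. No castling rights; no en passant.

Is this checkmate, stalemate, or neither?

Black to move; black king on a8.
In check: yes, from the white queen on b7.
King squares — a7: attacked by Ka6; b7: attacked by Ka6; b8: attacked by Pa7.
Legal moves for Black: none.
In check with no legal moves → checkmate.

checkmate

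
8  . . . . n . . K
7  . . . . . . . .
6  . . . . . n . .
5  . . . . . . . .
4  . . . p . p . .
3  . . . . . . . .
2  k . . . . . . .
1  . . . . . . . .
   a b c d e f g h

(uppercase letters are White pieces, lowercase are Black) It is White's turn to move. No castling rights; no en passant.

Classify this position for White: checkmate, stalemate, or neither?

stalemate

White to move; white king on h8.
In check: no.
King squares — g7: attacked by Ne8; h7: attacked by Nf6; g8: attacked by Nf6.
Legal moves for White: none.
Not in check and no legal moves → stalemate.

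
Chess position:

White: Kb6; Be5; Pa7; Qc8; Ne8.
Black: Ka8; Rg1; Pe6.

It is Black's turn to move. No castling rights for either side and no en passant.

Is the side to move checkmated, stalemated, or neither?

checkmate

Black to move; black king on a8.
In check: yes, from the white queen on c8.
King squares — a7: attacked by Kb6; b7: attacked by Kb6; b8: attacked by Be5.
Legal moves for Black: none.
In check with no legal moves → checkmate.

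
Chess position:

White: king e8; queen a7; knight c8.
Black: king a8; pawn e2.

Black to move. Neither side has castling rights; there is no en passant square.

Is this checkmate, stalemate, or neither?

checkmate

Black to move; black king on a8.
In check: yes, from the white queen on a7.
King squares — a7: attacked by Nc8; b7: attacked by Qa7; b8: attacked by Qa7.
Legal moves for Black: none.
In check with no legal moves → checkmate.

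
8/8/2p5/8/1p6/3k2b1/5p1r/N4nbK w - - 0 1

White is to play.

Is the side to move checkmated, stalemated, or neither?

White to move; white king on h1.
In check: yes, from the black rook on h2.
King squares — g1: attacked by Pf2; g2: attacked by Rh2; h2: attacked by Nf1.
Legal moves for White: none.
In check with no legal moves → checkmate.

checkmate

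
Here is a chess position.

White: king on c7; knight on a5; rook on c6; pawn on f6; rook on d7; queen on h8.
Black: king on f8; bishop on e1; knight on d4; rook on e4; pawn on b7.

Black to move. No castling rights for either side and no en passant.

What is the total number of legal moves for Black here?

0

Black to move; king on f8.
In check: yes, from the white queen on h8.
Legal moves: none.
Count: 0.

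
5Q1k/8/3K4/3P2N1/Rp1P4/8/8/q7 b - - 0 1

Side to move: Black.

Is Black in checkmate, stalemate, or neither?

checkmate

Black to move; black king on h8.
In check: yes, from the white queen on f8.
King squares — g7: attacked by Qf8; h7: attacked by Ng5; g8: attacked by Qf8.
Legal moves for Black: none.
In check with no legal moves → checkmate.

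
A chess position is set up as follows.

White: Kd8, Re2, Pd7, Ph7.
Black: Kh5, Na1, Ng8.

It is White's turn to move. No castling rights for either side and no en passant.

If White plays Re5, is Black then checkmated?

After Re5: black king on h5; in check: yes, from the white rook on e5.
Black has 4 legal replies: Kh6, Kg6, Kh4, Kg4.
In check but a legal move exists → not checkmate.

no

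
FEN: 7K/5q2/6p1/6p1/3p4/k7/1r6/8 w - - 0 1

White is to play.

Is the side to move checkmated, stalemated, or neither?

stalemate

White to move; white king on h8.
In check: no.
King squares — g7: attacked by Qf7; h7: attacked by Qf7; g8: attacked by Qf7.
Legal moves for White: none.
Not in check and no legal moves → stalemate.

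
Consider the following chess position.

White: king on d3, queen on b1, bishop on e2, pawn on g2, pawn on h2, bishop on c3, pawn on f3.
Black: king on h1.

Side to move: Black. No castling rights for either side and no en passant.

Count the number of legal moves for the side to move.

Black to move; king on h1.
In check: yes, from the white queen on b1.
Legal moves: Kxh2, Kxg2.
Count: 2.

2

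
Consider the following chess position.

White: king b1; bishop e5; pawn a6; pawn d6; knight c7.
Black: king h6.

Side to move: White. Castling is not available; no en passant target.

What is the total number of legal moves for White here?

White to move; king on b1.
In check: no.
Legal moves: Ne8, Na8, Ne6, Nd5, Nb5, Bh8, Bg7+, Bf6, Bf4+, Bd4, Bg3, Bc3, Bh2, Bb2, Ba1, Kc2, Kb2, Ka2, Kc1, Ka1, d7, a7.
Count: 22.

22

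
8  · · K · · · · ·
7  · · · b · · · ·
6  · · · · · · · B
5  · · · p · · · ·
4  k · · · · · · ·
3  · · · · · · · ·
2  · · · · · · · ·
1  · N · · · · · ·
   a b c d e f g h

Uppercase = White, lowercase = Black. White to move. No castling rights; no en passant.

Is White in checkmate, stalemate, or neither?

neither

White to move; white king on c8.
In check: yes, from the black bishop on d7.
King squares — b7: available; c7: available; d7: available; b8: available; d8: available.
Legal moves for White: Kd8, Kb8, Kxd7, Kc7, Kb7.
White is in check but has 5 legal moves → neither.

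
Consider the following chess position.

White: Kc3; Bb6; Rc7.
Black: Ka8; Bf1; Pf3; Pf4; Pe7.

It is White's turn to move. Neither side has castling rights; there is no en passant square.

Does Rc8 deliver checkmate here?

no

After Rc8: black king on a8; in check: yes, from the white rook on c8.
Black has 1 legal reply: Kb7.
In check but a legal move exists → not checkmate.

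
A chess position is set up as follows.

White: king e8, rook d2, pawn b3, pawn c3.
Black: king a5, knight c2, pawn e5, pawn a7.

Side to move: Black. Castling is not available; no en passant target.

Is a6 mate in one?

no

After a6: white king on e8; in check: no.
White is not in check, so this cannot be checkmate.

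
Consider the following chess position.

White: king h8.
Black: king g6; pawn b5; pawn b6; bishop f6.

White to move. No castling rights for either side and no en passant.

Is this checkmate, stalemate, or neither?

neither

White to move; white king on h8.
In check: yes, from the black bishop on f6.
King squares — g7: attacked by Bf6; h7: attacked by Kg6; g8: available.
Legal moves for White: Kg8.
White is in check but has 1 legal move → neither.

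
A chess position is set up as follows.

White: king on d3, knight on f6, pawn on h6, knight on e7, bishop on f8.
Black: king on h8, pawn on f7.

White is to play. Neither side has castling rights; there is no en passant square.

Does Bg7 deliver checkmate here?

After Bg7: black king on h8; in check: yes, from the white bishop on g7.
King squares — g7: attacked by Ph6; h7: attacked by Nf6; g8: attacked by Nf6.
Black has no legal moves → checkmate.

yes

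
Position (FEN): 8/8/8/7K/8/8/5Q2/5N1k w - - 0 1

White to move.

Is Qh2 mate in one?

yes

After Qh2: black king on h1; in check: yes, from the white queen on h2.
King squares — g1: attacked by Qh2; g2: attacked by Qh2; h2: attacked by Nf1.
Black has no legal moves → checkmate.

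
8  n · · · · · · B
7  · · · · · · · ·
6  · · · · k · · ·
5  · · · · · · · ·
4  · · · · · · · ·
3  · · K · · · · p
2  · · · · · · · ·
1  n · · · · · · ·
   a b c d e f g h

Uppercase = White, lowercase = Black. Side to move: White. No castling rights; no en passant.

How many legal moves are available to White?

White to move; king on c3.
In check: no.
Legal moves: Bg7, Bf6, Be5, Bd4, Kd4, Kc4, Kb4, Kd3, Kd2, Kb2.
Count: 10.

10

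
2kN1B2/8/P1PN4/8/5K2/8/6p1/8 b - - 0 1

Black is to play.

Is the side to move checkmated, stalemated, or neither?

Black to move; black king on c8.
In check: yes, from the white knight on d6.
Legal moves for Black: Kxd8, Kb8, Kc7.
Black is in check but has 3 legal moves → neither.

neither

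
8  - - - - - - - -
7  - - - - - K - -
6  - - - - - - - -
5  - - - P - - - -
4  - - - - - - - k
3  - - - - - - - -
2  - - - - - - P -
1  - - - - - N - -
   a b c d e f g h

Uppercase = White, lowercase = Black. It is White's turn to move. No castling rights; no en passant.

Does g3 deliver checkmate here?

no

After g3: black king on h4; in check: yes, from the white pawn on g3.
Black has 4 legal replies: Kh5, Kg5, Kg4, Kh3.
In check but a legal move exists → not checkmate.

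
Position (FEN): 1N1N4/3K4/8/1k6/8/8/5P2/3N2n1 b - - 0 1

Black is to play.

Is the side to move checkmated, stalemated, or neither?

neither

Black to move; black king on b5.
In check: no.
Legal moves for Black: Kb6, Kc5, Ka5, Kc4, Kb4, Ka4, Nh3, Nf3, Ne2.
Black has 9 legal moves and is not in check → neither.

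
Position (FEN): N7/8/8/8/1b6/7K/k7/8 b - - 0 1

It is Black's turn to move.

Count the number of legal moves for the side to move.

14

Black to move; king on a2.
In check: no.
Legal moves: Bf8, Be7, Bd6, Bc5, Ba5, Bc3, Ba3, Bd2, Be1, Kb3, Ka3, Kb2, Kb1, Ka1.
Count: 14.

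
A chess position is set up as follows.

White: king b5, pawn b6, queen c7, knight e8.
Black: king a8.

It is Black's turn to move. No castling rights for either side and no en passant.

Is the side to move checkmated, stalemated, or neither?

stalemate

Black to move; black king on a8.
In check: no.
King squares — a7: attacked by Pb6; b7: attacked by Qc7; b8: attacked by Qc7.
Legal moves for Black: none.
Not in check and no legal moves → stalemate.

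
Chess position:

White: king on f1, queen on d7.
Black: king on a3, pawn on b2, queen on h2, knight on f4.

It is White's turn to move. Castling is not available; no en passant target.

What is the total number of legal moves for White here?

24

White to move; king on f1.
In check: no.
Legal moves: Qe8, Qd8, Qc8, Qh7, Qg7, Qf7, Qe7+, Qc7, Qb7, Qa7+, Qe6, Qd6+, Qc6, Qf5, Qd5, Qb5, Qg4, Qd4, Qa4+, Qh3+, Qd3+, Qd2, Qd1, Ke1.
Count: 24.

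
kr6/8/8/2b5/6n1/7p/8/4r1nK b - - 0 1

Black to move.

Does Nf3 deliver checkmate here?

yes

After Nf3: white king on h1; in check: yes, from the black rook on e1.
King squares — g1: attacked by Re1; g2: attacked by Ph3; h2: attacked by Nf3.
White has no legal moves → checkmate.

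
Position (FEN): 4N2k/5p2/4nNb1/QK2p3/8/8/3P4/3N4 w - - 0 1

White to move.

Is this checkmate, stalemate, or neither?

neither

White to move; white king on b5.
In check: no.
Legal moves for White include: Ng7, Nc7, Nd6, Ng8, Nh7, Nd7, Nh5, Nd5, Ng4, Ne4, Kc6, Kb6, Ka6, Kc4, Kb4, Ka4, Qd8, Qa8, ... (list truncated; more exist).
White has legal moves and is not in check → neither.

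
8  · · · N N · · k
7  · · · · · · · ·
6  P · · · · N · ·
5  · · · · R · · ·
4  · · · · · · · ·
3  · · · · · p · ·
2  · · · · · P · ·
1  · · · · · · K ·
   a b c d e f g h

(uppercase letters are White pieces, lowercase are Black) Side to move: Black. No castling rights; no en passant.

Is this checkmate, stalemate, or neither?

stalemate

Black to move; black king on h8.
In check: no.
King squares — g7: attacked by Ne8; h7: attacked by Nf6; g8: attacked by Nf6.
Legal moves for Black: none.
Not in check and no legal moves → stalemate.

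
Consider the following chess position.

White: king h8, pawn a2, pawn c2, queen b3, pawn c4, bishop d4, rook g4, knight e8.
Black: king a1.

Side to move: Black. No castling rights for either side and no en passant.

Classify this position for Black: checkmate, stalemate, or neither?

Black to move; black king on a1.
In check: yes, from the white bishop on d4.
King squares — b1: attacked by Qb3; a2: attacked by Qb3; b2: attacked by Qb3.
Legal moves for Black: none.
In check with no legal moves → checkmate.

checkmate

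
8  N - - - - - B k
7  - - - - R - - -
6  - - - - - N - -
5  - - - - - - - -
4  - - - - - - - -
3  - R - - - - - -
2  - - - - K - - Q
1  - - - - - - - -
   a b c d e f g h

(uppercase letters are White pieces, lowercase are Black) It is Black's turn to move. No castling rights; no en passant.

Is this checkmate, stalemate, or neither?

Black to move; black king on h8.
In check: yes, from the white queen on h2.
King squares — g7: attacked by Re7; h7: attacked by Qh2; g8: attacked by Nf6.
Legal moves for Black: none.
In check with no legal moves → checkmate.

checkmate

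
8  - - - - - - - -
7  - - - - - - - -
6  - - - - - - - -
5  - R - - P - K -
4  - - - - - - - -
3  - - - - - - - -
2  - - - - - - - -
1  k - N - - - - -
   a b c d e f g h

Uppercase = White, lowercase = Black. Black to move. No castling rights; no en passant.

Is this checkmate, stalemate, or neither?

Black to move; black king on a1.
In check: no.
King squares — b1: attacked by Rb5; a2: attacked by Nc1; b2: attacked by Rb5.
Legal moves for Black: none.
Not in check and no legal moves → stalemate.

stalemate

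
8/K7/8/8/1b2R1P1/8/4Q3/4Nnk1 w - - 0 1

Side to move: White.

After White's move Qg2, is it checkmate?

After Qg2: black king on g1; in check: yes, from the white queen on g2.
King squares — f1: own knight; h1: attacked by Qg2; f2: attacked by Qg2; g2: attacked by Ne1; h2: attacked by Qg2.
Black has no legal moves → checkmate.

yes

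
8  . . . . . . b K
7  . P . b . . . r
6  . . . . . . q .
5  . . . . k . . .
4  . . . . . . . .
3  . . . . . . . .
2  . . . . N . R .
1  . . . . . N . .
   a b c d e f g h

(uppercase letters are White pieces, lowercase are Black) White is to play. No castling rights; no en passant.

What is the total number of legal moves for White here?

0

White to move; king on h8.
In check: yes, from the black rook on h7.
Legal moves: none.
Count: 0.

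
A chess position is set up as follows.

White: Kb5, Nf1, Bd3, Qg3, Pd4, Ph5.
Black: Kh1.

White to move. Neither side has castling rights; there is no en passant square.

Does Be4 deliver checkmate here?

After Be4: black king on h1; in check: yes, from the white bishop on e4.
King squares — g1: attacked by Qg3; g2: attacked by Qg3; h2: attacked by Nf1.
Black has no legal moves → checkmate.

yes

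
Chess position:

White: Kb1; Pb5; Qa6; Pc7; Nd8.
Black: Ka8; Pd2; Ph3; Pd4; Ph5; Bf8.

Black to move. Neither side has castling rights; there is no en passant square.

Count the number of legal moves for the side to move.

0

Black to move; king on a8.
In check: yes, from the white queen on a6.
Legal moves: none.
Count: 0.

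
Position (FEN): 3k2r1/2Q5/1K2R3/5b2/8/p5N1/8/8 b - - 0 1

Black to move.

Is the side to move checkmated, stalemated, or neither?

checkmate

Black to move; black king on d8.
In check: yes, from the white queen on c7.
King squares — c7: attacked by Kb6; d7: attacked by Qc7; e7: attacked by Re6; c8: attacked by Qc7; e8: attacked by Re6.
Legal moves for Black: none.
In check with no legal moves → checkmate.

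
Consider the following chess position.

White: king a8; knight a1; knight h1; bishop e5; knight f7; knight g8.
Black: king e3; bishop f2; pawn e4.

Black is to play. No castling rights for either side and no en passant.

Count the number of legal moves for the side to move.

Black to move; king on e3.
In check: no.
Legal moves: Kf3, Kd3, Ke2, Kd2, Bh4, Bg3, Bg1, Be1.
Count: 8.

8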